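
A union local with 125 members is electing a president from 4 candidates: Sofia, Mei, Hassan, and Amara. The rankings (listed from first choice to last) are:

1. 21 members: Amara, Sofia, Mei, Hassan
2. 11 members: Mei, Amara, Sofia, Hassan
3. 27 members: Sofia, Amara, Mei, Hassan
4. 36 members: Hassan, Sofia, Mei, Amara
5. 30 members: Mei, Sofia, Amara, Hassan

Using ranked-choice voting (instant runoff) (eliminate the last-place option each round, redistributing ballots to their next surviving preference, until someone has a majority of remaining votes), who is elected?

Sofia

Round 1: Sofia 27, Mei 41, Hassan 36, Amara 21. Eliminate Amara.
Round 2: Sofia 48, Mei 41, Hassan 36. Eliminate Hassan.
Round 3: Sofia 84, Mei 41. Sofia has a majority.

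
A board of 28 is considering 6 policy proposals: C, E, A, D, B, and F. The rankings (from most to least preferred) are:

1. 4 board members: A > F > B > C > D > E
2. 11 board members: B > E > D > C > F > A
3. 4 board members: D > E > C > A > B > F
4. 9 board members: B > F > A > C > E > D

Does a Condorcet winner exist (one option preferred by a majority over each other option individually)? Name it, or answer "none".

B vs C: 24–4 for B.
B vs E: 24–4 for B.
B vs A: 20–8 for B.
B vs D: 24–4 for B.
B vs F: 24–4 for B.
B beats every other option head-to-head.

B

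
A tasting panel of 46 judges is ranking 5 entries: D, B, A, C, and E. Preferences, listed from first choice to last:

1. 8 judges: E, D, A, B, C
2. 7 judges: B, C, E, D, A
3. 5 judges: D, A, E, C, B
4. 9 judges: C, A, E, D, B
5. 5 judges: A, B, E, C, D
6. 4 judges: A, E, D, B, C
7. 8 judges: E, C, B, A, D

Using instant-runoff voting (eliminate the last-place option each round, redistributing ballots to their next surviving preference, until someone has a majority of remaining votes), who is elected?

E

Round 1: D 5, B 7, A 9, C 9, E 16. Eliminate D.
Round 2: B 7, A 14, C 9, E 16. Eliminate B.
Round 3: A 14, C 16, E 16. Eliminate A.
Round 4: C 16, E 30. E has a majority.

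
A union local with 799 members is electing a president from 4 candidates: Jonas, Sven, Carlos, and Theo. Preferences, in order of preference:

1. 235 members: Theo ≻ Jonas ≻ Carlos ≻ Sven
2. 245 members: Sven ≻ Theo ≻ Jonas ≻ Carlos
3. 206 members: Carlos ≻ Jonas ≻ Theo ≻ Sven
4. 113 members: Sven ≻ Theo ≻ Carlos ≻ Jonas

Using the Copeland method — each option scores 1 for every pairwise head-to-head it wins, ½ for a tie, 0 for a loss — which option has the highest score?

Theo

Jonas: beats Sven and Carlos; loses to Theo → score 2.
Sven: loses to Jonas, Carlos, and Theo → score 0.
Carlos: beats Sven; loses to Jonas and Theo → score 1.
Theo: beats Jonas, Sven, and Carlos → score 3.
Theo has the best pairwise record.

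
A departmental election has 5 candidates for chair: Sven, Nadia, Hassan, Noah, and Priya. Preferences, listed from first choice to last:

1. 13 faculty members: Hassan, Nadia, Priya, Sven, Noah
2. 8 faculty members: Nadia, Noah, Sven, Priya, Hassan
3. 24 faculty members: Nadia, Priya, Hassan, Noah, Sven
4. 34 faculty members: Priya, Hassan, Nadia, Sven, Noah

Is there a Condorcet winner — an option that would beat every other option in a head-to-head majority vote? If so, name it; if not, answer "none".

Checking pairwise contests:
Nadia beats Sven 79–0.
Hassan beats Nadia 47–32.
Priya beats Hassan 66–13.
Sven beats Noah 47–32.
Nadia beats Priya 45–34.
Every option loses at least one head-to-head, so there is no Condorcet winner.

none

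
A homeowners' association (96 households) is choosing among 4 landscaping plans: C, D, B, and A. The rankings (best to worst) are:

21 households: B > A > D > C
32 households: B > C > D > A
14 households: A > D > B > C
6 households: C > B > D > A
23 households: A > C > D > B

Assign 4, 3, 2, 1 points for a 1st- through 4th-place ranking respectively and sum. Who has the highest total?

B

C: 21·1 + 32·3 + 14·1 + 6·4 + 23·3 = 224
D: 21·2 + 32·2 + 14·3 + 6·2 + 23·2 = 206
B: 21·4 + 32·4 + 14·2 + 6·3 + 23·1 = 281
A: 21·3 + 32·1 + 14·4 + 6·1 + 23·4 = 249
B has the highest Borda score (281).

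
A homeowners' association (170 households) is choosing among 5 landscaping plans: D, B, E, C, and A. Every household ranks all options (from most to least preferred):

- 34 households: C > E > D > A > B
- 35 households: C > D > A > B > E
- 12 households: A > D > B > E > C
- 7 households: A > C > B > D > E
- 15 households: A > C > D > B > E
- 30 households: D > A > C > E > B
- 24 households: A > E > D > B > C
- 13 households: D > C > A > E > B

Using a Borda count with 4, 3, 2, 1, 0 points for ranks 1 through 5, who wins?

D

D: 34·2 + 35·3 + 12·3 + 7·1 + 15·2 + 30·4 + 24·2 + 13·4 = 466
B: 34·0 + 35·1 + 12·2 + 7·2 + 15·1 + 30·0 + 24·1 + 13·0 = 112
E: 34·3 + 35·0 + 12·1 + 7·0 + 15·0 + 30·1 + 24·3 + 13·1 = 229
C: 34·4 + 35·4 + 12·0 + 7·3 + 15·3 + 30·2 + 24·0 + 13·3 = 441
A: 34·1 + 35·2 + 12·4 + 7·4 + 15·4 + 30·3 + 24·4 + 13·2 = 452
D has the highest Borda score (466).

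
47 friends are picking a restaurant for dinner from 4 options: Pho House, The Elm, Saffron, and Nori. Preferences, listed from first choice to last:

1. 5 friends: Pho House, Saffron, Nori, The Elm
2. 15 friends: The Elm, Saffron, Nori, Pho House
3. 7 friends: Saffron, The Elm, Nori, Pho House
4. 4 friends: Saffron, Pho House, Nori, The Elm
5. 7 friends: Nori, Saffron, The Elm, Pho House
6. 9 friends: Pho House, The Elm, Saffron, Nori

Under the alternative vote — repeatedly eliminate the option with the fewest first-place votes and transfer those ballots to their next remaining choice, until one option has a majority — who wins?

Round 1: Pho House 14, The Elm 15, Saffron 11, Nori 7. Eliminate Nori.
Round 2: Pho House 14, The Elm 15, Saffron 18. Eliminate Pho House.
Round 3: The Elm 24, Saffron 23. The Elm has a majority.

The Elm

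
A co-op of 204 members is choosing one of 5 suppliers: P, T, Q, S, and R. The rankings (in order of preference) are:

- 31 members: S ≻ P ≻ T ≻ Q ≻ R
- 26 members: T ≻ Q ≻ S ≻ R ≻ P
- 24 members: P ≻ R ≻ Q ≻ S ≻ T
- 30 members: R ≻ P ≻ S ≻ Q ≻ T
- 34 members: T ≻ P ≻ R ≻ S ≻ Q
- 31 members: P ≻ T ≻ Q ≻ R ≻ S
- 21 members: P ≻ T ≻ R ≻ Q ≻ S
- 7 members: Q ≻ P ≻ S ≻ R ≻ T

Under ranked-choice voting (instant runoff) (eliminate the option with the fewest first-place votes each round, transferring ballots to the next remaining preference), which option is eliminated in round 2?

Round 1: P 76, T 60, Q 7, S 31, R 30. Eliminate Q.
Round 2: P 83, T 60, S 31, R 30. Eliminate R.

R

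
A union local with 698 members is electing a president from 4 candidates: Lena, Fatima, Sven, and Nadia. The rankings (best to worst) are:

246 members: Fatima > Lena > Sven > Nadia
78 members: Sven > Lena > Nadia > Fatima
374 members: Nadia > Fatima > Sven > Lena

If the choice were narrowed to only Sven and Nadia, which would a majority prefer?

Voters preferring Sven to Nadia: 324; preferring Nadia to Sven: 374.
Nadia wins the head-to-head.

Nadia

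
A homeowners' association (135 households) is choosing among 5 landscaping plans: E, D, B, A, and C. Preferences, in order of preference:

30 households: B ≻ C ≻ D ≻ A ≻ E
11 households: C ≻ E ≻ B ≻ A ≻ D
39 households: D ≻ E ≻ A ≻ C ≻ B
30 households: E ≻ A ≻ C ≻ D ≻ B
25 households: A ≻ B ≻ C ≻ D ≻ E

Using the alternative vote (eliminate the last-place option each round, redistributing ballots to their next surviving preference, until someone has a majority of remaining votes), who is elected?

Round 1: E 30, D 39, B 30, A 25, C 11. Eliminate C.
Round 2: E 41, D 39, B 30, A 25. Eliminate A.
Round 3: E 41, D 39, B 55. Eliminate D.
Round 4: E 80, B 55. E has a majority.

E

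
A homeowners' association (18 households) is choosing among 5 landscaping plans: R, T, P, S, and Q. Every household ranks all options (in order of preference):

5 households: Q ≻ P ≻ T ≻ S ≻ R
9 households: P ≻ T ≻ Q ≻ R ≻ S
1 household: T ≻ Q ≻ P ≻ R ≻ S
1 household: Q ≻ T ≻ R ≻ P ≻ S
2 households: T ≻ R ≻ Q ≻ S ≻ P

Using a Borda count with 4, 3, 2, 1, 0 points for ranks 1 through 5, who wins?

R: 5·0 + 9·1 + 1·1 + 1·2 + 2·3 = 18
T: 5·2 + 9·3 + 1·4 + 1·3 + 2·4 = 52
P: 5·3 + 9·4 + 1·2 + 1·1 + 2·0 = 54
S: 5·1 + 9·0 + 1·0 + 1·0 + 2·1 = 7
Q: 5·4 + 9·2 + 1·3 + 1·4 + 2·2 = 49
P has the highest Borda score (54).

P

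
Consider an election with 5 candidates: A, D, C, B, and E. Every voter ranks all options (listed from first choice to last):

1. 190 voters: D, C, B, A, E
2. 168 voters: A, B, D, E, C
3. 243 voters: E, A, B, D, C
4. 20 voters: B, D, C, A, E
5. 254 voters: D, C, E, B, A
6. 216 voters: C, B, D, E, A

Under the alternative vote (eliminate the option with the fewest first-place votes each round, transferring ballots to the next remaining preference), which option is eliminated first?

Round 1: A 168, D 444, C 216, B 20, E 243. Eliminate B.

B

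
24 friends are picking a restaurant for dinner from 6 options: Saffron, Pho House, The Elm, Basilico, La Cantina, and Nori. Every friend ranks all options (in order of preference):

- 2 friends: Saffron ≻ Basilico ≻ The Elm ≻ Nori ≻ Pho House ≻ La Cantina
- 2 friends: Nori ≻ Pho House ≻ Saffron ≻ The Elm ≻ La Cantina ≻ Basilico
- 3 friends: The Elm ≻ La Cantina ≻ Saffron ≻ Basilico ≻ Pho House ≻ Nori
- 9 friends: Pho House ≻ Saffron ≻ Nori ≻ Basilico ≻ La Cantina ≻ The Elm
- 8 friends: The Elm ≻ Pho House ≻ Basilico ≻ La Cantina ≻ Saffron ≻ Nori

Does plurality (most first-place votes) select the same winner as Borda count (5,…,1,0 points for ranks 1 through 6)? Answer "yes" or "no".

no

Plurality — first-place votes: Saffron 2, Pho House 9, The Elm 11, Basilico 0, La Cantina 0, Nori 2. Winner: The Elm.
Borda — scores: Saffron 69, Pho House 90, The Elm 65, Basilico 56, La Cantina 39, Nori 41. Winner: Pho House.
The two methods disagree.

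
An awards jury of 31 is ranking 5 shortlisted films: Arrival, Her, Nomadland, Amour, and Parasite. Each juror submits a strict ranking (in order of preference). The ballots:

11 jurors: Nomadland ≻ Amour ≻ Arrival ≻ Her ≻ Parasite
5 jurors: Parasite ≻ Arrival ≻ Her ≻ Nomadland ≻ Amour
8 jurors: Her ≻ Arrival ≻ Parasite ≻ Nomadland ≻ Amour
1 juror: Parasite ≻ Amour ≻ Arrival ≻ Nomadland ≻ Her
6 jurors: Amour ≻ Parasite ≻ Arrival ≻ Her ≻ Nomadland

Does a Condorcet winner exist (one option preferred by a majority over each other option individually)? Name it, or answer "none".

none

Checking pairwise contests:
Amour beats Arrival 18–13.
Arrival beats Her 23–8.
Arrival beats Nomadland 20–11.
Nomadland beats Amour 24–7.
Arrival beats Parasite 19–12.
Every option loses at least one head-to-head, so there is no Condorcet winner.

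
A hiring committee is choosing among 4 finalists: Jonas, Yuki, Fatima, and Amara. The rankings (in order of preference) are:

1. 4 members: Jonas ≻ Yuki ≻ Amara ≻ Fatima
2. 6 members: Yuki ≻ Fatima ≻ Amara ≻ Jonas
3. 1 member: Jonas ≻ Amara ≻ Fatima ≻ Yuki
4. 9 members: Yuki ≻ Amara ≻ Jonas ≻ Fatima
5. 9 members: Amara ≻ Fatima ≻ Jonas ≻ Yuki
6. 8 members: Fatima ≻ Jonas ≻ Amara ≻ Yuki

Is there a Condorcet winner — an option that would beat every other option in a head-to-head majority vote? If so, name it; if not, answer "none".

none

Checking pairwise contests:
Fatima beats Jonas 23–14.
Jonas beats Yuki 22–15.
Yuki beats Fatima 19–18.
Yuki beats Amara 19–18.
Every option loses at least one head-to-head, so there is no Condorcet winner.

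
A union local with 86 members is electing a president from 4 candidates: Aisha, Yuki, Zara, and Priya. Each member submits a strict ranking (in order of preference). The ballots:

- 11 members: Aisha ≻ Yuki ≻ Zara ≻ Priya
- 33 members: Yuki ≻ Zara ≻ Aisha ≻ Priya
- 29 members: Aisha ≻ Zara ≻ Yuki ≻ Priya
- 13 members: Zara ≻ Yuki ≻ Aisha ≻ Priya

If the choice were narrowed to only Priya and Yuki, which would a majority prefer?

Voters preferring Priya to Yuki: 0; preferring Yuki to Priya: 86.
Yuki wins the head-to-head.

Yuki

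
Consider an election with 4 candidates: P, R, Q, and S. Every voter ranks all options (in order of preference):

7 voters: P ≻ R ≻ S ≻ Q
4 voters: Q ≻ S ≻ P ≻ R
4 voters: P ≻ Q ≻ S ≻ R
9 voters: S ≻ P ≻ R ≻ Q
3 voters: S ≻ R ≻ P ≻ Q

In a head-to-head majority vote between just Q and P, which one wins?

Voters preferring Q to P: 4; preferring P to Q: 23.
P wins the head-to-head.

P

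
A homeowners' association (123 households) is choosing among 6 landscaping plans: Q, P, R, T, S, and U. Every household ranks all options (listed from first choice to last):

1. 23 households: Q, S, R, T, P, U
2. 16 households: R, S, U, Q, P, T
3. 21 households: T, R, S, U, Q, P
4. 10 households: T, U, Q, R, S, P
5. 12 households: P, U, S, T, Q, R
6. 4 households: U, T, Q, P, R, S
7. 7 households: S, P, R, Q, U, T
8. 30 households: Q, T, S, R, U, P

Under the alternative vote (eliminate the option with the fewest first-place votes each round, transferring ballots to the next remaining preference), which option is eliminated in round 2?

Round 1: Q 53, P 12, R 16, T 31, S 7, U 4. Eliminate U.
Round 2: Q 53, P 12, R 16, T 35, S 7. Eliminate S.

S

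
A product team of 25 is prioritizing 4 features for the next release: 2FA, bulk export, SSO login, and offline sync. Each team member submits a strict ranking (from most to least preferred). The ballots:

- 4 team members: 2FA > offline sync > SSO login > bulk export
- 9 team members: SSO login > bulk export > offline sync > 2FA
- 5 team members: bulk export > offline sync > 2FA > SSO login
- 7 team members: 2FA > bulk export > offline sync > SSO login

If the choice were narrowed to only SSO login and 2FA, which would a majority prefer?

Voters preferring SSO login to 2FA: 9; preferring 2FA to SSO login: 16.
2FA wins the head-to-head.

2FA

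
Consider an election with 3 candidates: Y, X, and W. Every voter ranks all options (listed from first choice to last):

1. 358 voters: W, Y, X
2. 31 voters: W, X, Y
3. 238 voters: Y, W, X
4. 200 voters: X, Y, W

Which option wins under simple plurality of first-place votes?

W

First-place votes: Y 238, X 200, W 389.
W has the most first-place votes.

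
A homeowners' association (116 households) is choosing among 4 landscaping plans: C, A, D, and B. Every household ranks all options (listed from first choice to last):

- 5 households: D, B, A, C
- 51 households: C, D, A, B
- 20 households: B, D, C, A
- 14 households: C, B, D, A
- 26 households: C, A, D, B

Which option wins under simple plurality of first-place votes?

C

First-place votes: C 91, A 0, D 5, B 20.
C has the most first-place votes.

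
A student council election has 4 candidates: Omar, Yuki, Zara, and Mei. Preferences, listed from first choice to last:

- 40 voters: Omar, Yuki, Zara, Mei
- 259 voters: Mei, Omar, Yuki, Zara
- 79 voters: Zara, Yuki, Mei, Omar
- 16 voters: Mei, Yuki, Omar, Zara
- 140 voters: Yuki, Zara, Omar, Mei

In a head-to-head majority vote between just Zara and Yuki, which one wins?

Voters preferring Zara to Yuki: 79; preferring Yuki to Zara: 455.
Yuki wins the head-to-head.

Yuki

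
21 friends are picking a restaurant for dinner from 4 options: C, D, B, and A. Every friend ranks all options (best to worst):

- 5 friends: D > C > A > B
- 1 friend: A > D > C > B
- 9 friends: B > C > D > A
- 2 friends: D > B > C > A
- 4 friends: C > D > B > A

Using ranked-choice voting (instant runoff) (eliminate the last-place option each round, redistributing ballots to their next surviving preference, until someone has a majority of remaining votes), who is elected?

Round 1: C 4, D 7, B 9, A 1. Eliminate A.
Round 2: C 4, D 8, B 9. Eliminate C.
Round 3: D 12, B 9. D has a majority.

D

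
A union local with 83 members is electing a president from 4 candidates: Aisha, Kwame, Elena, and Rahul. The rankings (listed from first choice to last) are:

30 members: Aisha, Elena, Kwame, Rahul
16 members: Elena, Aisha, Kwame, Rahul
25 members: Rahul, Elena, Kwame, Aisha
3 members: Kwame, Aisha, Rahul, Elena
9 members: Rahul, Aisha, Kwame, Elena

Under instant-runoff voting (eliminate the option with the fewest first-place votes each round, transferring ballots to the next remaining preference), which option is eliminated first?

Kwame

Round 1: Aisha 30, Kwame 3, Elena 16, Rahul 34. Eliminate Kwame.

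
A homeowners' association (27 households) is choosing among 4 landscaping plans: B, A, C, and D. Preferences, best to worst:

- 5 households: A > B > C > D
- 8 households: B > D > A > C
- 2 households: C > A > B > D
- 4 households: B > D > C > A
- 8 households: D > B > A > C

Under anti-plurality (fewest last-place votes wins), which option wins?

Last-place votes: B 0, A 4, C 16, D 7.
B is ranked last by the fewest voters, so B wins.

B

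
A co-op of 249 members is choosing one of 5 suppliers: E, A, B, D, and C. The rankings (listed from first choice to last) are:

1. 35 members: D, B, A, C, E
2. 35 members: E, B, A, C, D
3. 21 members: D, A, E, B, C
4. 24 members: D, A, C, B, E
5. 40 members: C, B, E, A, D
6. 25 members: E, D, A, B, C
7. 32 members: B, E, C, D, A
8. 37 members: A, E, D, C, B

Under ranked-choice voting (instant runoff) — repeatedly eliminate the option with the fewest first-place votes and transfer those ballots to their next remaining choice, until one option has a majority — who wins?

E

Round 1: E 60, A 37, B 32, D 80, C 40. Eliminate B.
Round 2: E 92, A 37, D 80, C 40. Eliminate A.
Round 3: E 129, D 80, C 40. E has a majority.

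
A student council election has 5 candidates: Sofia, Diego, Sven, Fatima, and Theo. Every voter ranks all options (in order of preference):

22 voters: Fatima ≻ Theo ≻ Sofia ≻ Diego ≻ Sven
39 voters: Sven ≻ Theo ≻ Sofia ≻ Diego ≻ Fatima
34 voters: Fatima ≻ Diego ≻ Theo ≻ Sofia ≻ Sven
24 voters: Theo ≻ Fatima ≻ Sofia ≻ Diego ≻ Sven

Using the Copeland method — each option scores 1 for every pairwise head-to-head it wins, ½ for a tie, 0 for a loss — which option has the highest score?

Theo

Sofia: beats Diego and Sven; loses to Fatima and Theo → score 2.
Diego: beats Sven; loses to Sofia, Fatima, and Theo → score 1.
Sven: loses to Sofia, Diego, Fatima, and Theo → score 0.
Fatima: beats Sofia, Diego, and Sven; loses to Theo → score 3.
Theo: beats Sofia, Diego, Sven, and Fatima → score 4.
Theo has the best pairwise record.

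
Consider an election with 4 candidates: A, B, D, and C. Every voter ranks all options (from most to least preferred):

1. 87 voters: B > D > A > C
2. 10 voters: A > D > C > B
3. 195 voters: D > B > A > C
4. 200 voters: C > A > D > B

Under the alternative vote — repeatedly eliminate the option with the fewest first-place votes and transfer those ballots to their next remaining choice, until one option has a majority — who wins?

D

Round 1: A 10, B 87, D 195, C 200. Eliminate A.
Round 2: B 87, D 205, C 200. Eliminate B.
Round 3: D 292, C 200. D has a majority.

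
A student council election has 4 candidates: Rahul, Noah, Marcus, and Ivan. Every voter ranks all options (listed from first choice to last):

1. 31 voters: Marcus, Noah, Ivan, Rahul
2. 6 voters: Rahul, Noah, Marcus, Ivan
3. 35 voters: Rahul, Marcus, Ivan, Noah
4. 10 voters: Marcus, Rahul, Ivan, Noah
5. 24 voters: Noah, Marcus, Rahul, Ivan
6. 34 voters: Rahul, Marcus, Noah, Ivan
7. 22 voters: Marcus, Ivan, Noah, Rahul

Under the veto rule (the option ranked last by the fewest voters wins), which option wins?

Marcus

Last-place votes: Rahul 53, Noah 45, Marcus 0, Ivan 64.
Marcus is ranked last by the fewest voters, so Marcus wins.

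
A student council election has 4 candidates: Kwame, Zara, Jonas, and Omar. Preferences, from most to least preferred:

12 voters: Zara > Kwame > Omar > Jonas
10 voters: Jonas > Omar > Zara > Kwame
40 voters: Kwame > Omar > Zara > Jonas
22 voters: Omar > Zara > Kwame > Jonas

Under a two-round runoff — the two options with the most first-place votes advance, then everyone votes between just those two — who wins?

Round 1 first-place votes: Kwame 40, Zara 12, Jonas 10, Omar 22.
Kwame and Omar advance.
Runoff: Kwame is preferred to Omar by 52 voters; Omar by 32.
Kwame wins the runoff.

Kwame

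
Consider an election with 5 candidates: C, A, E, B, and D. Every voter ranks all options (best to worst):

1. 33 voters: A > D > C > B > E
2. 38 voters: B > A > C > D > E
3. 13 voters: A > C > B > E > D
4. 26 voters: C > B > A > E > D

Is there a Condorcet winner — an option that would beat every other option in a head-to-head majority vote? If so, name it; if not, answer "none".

none

Checking pairwise contests:
A beats C 84–26.
B beats A 64–46.
C beats E 110–0.
C beats B 72–38.
C beats D 77–33.
Every option loses at least one head-to-head, so there is no Condorcet winner.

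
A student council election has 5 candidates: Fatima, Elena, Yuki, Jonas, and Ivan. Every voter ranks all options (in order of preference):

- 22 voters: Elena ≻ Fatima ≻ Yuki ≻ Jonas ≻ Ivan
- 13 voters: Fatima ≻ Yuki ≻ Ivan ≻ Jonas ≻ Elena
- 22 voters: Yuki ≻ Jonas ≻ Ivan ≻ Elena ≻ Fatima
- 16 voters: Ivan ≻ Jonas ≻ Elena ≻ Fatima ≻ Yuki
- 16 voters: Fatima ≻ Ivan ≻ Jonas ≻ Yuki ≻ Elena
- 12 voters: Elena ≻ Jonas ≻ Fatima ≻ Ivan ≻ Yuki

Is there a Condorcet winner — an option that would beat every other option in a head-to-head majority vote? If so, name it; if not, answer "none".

none

Checking pairwise contests:
Elena beats Fatima 72–29.
Yuki beats Elena 51–50.
Fatima beats Yuki 79–22.
Fatima beats Jonas 51–50.
Fatima beats Ivan 63–38.
Every option loses at least one head-to-head, so there is no Condorcet winner.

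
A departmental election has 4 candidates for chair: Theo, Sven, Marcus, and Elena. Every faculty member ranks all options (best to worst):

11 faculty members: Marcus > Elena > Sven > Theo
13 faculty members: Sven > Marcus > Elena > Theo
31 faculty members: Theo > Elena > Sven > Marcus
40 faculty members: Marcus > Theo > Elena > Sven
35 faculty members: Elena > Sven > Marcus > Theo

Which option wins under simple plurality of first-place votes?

First-place votes: Theo 31, Sven 13, Marcus 51, Elena 35.
Marcus has the most first-place votes.

Marcus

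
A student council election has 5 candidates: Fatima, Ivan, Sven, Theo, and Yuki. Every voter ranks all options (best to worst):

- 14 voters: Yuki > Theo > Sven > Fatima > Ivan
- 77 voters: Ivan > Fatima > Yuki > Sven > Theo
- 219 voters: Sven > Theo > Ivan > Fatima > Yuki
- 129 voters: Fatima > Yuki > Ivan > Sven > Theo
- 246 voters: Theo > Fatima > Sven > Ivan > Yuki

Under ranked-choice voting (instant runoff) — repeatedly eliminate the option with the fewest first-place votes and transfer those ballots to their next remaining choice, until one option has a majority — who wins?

Round 1: Fatima 129, Ivan 77, Sven 219, Theo 246, Yuki 14. Eliminate Yuki.
Round 2: Fatima 129, Ivan 77, Sven 219, Theo 260. Eliminate Ivan.
Round 3: Fatima 206, Sven 219, Theo 260. Eliminate Fatima.
Round 4: Sven 425, Theo 260. Sven has a majority.

Sven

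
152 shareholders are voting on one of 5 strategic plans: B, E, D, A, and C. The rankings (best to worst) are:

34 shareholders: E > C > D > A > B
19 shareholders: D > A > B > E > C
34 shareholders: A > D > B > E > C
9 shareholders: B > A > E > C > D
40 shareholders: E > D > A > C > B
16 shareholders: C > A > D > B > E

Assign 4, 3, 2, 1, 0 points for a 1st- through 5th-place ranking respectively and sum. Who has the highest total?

D

B: 34·0 + 19·2 + 34·2 + 9·4 + 40·0 + 16·1 = 158
E: 34·4 + 19·1 + 34·1 + 9·2 + 40·4 + 16·0 = 367
D: 34·2 + 19·4 + 34·3 + 9·0 + 40·3 + 16·2 = 398
A: 34·1 + 19·3 + 34·4 + 9·3 + 40·2 + 16·3 = 382
C: 34·3 + 19·0 + 34·0 + 9·1 + 40·1 + 16·4 = 215
D has the highest Borda score (398).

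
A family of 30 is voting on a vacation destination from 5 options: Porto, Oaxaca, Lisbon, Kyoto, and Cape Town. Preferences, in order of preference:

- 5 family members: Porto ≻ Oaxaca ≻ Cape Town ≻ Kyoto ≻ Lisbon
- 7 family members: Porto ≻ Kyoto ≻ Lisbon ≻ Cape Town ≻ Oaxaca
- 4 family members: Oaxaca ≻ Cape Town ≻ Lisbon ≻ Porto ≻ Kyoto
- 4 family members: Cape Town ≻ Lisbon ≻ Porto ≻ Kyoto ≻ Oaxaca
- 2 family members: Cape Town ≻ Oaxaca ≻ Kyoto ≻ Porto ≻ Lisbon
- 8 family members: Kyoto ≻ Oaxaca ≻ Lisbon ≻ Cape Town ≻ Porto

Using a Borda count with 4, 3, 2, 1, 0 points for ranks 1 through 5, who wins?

Porto: 5·4 + 7·4 + 4·1 + 4·2 + 2·1 + 8·0 = 62
Oaxaca: 5·3 + 7·0 + 4·4 + 4·0 + 2·3 + 8·3 = 61
Lisbon: 5·0 + 7·2 + 4·2 + 4·3 + 2·0 + 8·2 = 50
Kyoto: 5·1 + 7·3 + 4·0 + 4·1 + 2·2 + 8·4 = 66
Cape Town: 5·2 + 7·1 + 4·3 + 4·4 + 2·4 + 8·1 = 61
Kyoto has the highest Borda score (66).

Kyoto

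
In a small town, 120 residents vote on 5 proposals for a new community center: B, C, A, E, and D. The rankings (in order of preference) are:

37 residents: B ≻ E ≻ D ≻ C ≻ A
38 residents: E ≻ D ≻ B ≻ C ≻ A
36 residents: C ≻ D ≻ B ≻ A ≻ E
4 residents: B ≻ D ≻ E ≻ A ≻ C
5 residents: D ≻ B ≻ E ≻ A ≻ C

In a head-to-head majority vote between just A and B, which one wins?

Voters preferring A to B: 0; preferring B to A: 120.
B wins the head-to-head.

B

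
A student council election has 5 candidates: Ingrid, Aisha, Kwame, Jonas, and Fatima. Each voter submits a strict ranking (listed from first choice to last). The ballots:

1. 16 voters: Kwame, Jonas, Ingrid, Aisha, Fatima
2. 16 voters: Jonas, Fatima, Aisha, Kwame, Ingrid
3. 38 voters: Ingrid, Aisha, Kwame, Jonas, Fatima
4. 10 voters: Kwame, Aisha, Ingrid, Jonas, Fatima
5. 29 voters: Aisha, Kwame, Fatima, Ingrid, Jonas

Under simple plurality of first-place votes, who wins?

First-place votes: Ingrid 38, Aisha 29, Kwame 26, Jonas 16, Fatima 0.
Ingrid has the most first-place votes.

Ingrid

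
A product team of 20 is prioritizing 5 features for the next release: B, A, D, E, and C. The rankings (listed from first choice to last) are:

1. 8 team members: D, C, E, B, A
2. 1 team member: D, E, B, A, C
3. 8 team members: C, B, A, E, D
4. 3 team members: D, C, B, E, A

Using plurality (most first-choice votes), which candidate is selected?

First-place votes: B 0, A 0, D 12, E 0, C 8.
D has the most first-place votes.

D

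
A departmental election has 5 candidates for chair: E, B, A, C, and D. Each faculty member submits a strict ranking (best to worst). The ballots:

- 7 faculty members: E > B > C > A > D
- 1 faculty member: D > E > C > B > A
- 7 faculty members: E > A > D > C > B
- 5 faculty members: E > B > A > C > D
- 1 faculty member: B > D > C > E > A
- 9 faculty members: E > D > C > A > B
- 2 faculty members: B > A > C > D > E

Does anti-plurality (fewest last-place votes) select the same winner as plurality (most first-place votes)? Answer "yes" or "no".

no

Anti-plurality — last-place votes: E 2, B 16, A 2, C 0, D 12. Winner: C.
Plurality — first-place votes: E 28, B 3, A 0, C 0, D 1. Winner: E.
The two methods disagree.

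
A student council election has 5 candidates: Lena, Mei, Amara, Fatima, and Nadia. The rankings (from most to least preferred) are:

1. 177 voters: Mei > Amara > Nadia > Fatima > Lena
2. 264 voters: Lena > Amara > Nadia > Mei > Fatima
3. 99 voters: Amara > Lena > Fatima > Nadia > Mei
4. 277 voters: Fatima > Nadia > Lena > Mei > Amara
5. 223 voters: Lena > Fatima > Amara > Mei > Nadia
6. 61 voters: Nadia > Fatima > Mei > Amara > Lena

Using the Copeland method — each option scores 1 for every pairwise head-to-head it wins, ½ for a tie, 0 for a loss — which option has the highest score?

Lena

Lena: beats Mei, Amara, Fatima, and Nadia → score 4.
Mei: loses to Lena, Amara, Fatima, and Nadia → score 0.
Amara: beats Mei and Nadia; loses to Lena and Fatima → score 2.
Fatima: beats Mei, Amara, and Nadia; loses to Lena → score 3.
Nadia: beats Mei; loses to Lena, Amara, and Fatima → score 1.
Lena has the best pairwise record.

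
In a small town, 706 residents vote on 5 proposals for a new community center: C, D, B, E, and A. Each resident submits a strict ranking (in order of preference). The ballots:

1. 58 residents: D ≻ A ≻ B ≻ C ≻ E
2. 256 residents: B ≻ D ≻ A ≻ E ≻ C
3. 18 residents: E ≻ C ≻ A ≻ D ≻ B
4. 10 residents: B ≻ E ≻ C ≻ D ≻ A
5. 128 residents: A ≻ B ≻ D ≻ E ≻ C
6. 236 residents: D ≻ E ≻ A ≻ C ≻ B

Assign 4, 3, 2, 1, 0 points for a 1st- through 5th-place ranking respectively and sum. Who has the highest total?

C: 58·1 + 256·0 + 18·3 + 10·2 + 128·0 + 236·1 = 368
D: 58·4 + 256·3 + 18·1 + 10·1 + 128·2 + 236·4 = 2228
B: 58·2 + 256·4 + 18·0 + 10·4 + 128·3 + 236·0 = 1564
E: 58·0 + 256·1 + 18·4 + 10·3 + 128·1 + 236·3 = 1194
A: 58·3 + 256·2 + 18·2 + 10·0 + 128·4 + 236·2 = 1706
D has the highest Borda score (2228).

D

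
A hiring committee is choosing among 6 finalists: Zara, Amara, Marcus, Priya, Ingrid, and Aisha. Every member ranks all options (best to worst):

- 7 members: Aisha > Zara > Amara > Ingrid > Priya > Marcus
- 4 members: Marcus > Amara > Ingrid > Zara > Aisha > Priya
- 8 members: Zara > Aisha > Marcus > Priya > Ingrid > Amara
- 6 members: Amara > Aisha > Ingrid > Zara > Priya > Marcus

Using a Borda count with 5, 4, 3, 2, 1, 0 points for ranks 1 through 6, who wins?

Aisha

Zara: 7·4 + 4·2 + 8·5 + 6·2 = 88
Amara: 7·3 + 4·4 + 8·0 + 6·5 = 67
Marcus: 7·0 + 4·5 + 8·3 + 6·0 = 44
Priya: 7·1 + 4·0 + 8·2 + 6·1 = 29
Ingrid: 7·2 + 4·3 + 8·1 + 6·3 = 52
Aisha: 7·5 + 4·1 + 8·4 + 6·4 = 95
Aisha has the highest Borda score (95).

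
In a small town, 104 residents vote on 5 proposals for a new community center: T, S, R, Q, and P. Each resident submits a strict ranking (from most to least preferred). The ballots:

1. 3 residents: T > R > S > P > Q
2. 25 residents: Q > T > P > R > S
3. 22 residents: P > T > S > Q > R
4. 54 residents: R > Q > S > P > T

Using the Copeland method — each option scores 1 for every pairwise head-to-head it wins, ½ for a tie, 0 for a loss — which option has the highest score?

R

T: loses to S, R, Q, and P → score 0.
S: beats T and P; loses to R and Q → score 2.
R: beats T, S, Q, and P → score 4.
Q: beats T, S, and P; loses to R → score 3.
P: beats T; loses to S, R, and Q → score 1.
R has the best pairwise record.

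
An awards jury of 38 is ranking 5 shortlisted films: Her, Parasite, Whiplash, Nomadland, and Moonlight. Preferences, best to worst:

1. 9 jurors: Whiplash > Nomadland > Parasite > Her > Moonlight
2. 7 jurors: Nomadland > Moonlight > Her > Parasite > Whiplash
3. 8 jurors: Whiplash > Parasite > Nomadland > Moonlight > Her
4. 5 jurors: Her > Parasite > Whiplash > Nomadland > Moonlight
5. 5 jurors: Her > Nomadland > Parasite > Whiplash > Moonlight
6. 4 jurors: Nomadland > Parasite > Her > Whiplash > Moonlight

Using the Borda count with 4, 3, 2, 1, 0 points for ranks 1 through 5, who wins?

Her: 9·1 + 7·2 + 8·0 + 5·4 + 5·4 + 4·2 = 71
Parasite: 9·2 + 7·1 + 8·3 + 5·3 + 5·2 + 4·3 = 86
Whiplash: 9·4 + 7·0 + 8·4 + 5·2 + 5·1 + 4·1 = 87
Nomadland: 9·3 + 7·4 + 8·2 + 5·1 + 5·3 + 4·4 = 107
Moonlight: 9·0 + 7·3 + 8·1 + 5·0 + 5·0 + 4·0 = 29
Nomadland has the highest Borda score (107).

Nomadland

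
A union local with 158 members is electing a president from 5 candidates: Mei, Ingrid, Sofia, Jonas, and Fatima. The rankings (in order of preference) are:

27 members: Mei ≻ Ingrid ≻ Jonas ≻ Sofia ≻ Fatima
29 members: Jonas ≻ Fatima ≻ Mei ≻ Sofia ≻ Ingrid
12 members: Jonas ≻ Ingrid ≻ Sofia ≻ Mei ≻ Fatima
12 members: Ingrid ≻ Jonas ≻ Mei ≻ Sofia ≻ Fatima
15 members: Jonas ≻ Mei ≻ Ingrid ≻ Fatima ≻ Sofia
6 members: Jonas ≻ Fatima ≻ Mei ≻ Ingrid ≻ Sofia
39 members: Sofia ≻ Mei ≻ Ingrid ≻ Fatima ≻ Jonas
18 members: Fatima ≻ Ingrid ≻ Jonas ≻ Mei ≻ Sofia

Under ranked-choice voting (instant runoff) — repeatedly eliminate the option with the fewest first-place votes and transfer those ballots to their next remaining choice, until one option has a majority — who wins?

Round 1: Mei 27, Ingrid 12, Sofia 39, Jonas 62, Fatima 18. Eliminate Ingrid.
Round 2: Mei 27, Sofia 39, Jonas 74, Fatima 18. Eliminate Fatima.
Round 3: Mei 27, Sofia 39, Jonas 92. Jonas has a majority.

Jonas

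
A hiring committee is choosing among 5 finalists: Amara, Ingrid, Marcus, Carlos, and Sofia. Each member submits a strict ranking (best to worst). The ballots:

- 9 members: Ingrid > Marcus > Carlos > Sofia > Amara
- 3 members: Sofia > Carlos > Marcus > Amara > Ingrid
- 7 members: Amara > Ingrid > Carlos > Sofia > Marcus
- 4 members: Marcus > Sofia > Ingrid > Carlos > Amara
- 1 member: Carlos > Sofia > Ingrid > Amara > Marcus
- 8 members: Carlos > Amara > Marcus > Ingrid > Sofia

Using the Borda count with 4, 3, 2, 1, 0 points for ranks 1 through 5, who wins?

Amara: 9·0 + 3·1 + 7·4 + 4·0 + 1·1 + 8·3 = 56
Ingrid: 9·4 + 3·0 + 7·3 + 4·2 + 1·2 + 8·1 = 75
Marcus: 9·3 + 3·2 + 7·0 + 4·4 + 1·0 + 8·2 = 65
Carlos: 9·2 + 3·3 + 7·2 + 4·1 + 1·4 + 8·4 = 81
Sofia: 9·1 + 3·4 + 7·1 + 4·3 + 1·3 + 8·0 = 43
Carlos has the highest Borda score (81).

Carlos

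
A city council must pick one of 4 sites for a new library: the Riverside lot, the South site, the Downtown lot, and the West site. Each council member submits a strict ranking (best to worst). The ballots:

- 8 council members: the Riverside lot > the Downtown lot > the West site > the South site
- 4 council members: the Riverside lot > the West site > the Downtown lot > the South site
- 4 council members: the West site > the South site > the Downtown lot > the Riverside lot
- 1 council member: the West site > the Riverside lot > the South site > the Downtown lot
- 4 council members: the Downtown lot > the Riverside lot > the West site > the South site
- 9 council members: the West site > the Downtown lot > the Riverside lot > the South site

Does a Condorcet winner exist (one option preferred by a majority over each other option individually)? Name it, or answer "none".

Checking pairwise contests:
the Downtown lot beats the Riverside lot 17–13.
the Riverside lot beats the South site 26–4.
the West site beats the Downtown lot 18–12.
the Riverside lot beats the West site 16–14.
Every option loses at least one head-to-head, so there is no Condorcet winner.

none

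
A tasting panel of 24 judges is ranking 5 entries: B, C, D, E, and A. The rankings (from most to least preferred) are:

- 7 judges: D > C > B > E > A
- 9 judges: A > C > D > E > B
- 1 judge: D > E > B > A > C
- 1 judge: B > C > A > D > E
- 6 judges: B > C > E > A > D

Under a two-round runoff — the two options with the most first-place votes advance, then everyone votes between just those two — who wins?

A

Round 1 first-place votes: B 7, C 0, D 8, E 0, A 9.
A and D advance.
Runoff: A is preferred to D by 16 voters; D by 8.
A wins the runoff.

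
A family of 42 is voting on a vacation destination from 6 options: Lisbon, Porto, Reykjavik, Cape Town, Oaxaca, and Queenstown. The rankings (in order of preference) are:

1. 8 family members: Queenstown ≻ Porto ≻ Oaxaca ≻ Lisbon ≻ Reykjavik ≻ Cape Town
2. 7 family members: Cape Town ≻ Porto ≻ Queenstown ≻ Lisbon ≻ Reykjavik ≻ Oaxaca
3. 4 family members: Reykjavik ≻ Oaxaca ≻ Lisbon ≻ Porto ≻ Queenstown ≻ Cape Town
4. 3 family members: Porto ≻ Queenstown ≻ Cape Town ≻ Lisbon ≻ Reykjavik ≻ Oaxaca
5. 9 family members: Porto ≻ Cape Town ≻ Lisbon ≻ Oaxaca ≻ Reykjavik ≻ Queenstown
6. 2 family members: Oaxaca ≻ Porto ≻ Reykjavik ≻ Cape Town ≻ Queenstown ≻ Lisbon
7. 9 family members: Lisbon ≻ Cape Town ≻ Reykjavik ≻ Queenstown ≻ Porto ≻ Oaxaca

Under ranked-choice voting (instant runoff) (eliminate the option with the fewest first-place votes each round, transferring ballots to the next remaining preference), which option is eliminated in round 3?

Cape Town

Round 1: Lisbon 9, Porto 12, Reykjavik 4, Cape Town 7, Oaxaca 2, Queenstown 8. Eliminate Oaxaca.
Round 2: Lisbon 9, Porto 14, Reykjavik 4, Cape Town 7, Queenstown 8. Eliminate Reykjavik.
Round 3: Lisbon 13, Porto 14, Cape Town 7, Queenstown 8. Eliminate Cape Town.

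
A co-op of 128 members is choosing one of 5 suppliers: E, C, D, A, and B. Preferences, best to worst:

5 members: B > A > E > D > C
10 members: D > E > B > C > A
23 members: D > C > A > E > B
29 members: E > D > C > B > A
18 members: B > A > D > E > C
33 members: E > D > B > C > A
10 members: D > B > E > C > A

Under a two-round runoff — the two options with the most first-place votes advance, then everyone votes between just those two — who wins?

Round 1 first-place votes: E 62, C 0, D 43, A 0, B 23.
E and D advance.
Runoff: E is preferred to D by 67 voters; D by 61.
E wins the runoff.

E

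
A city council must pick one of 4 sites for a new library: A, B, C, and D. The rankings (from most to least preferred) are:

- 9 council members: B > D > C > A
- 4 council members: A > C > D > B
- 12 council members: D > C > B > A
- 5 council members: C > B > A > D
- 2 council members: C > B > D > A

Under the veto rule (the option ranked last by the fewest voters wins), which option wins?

Last-place votes: A 23, B 4, C 0, D 5.
C is ranked last by the fewest voters, so C wins.

C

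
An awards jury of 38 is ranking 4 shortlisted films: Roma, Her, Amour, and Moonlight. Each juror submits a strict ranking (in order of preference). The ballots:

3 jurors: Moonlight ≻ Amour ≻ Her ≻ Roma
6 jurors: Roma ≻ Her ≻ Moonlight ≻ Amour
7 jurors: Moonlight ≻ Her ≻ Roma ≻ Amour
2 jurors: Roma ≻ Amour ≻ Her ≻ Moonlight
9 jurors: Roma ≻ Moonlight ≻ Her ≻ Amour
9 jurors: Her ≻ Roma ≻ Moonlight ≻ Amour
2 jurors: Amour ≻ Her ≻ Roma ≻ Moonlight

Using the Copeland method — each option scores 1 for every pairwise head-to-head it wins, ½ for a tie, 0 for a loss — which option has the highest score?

Her

Roma: beats Amour and Moonlight; loses to Her → score 2.
Her: beats Roma and Amour; ties Moonlight → score 2.5.
Amour: loses to Roma, Her, and Moonlight → score 0.
Moonlight: beats Amour; ties Her; loses to Roma → score 1.5.
Her has the best pairwise record.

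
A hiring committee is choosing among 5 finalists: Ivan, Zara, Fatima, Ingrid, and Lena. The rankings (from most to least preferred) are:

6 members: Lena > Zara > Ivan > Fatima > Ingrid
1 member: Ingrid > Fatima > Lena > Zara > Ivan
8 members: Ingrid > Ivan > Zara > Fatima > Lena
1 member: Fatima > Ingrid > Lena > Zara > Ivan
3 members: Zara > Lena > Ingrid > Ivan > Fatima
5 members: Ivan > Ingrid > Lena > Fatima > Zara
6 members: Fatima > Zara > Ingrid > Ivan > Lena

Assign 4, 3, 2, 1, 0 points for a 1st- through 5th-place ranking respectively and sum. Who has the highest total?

Ingrid

Ivan: 6·2 + 1·0 + 8·3 + 1·0 + 3·1 + 5·4 + 6·1 = 65
Zara: 6·3 + 1·1 + 8·2 + 1·1 + 3·4 + 5·0 + 6·3 = 66
Fatima: 6·1 + 1·3 + 8·1 + 1·4 + 3·0 + 5·1 + 6·4 = 50
Ingrid: 6·0 + 1·4 + 8·4 + 1·3 + 3·2 + 5·3 + 6·2 = 72
Lena: 6·4 + 1·2 + 8·0 + 1·2 + 3·3 + 5·2 + 6·0 = 47
Ingrid has the highest Borda score (72).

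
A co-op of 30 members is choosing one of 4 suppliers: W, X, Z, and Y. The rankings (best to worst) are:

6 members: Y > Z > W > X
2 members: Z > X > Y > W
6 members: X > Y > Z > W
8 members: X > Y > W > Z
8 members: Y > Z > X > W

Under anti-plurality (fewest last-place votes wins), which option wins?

Last-place votes: W 16, X 6, Z 8, Y 0.
Y is ranked last by the fewest voters, so Y wins.

Y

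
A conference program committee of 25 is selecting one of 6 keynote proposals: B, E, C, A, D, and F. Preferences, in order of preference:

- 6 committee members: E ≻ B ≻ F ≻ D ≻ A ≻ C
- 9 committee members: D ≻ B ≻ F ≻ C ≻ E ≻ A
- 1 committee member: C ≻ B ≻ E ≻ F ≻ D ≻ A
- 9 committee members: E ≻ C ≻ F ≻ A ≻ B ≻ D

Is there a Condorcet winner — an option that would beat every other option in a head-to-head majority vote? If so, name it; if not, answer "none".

E

E vs B: 15–10 for E.
E vs C: 15–10 for E.
E vs A: 25–0 for E.
E vs D: 16–9 for E.
E vs F: 16–9 for E.
E beats every other option head-to-head.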